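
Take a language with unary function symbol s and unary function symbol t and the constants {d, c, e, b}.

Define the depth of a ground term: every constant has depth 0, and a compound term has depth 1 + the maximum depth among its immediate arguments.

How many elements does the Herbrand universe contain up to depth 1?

12

Count level by level. With function symbols s/1, t/1, the terms of depth ≤ k are the 4 constants together with each function applied to depth-≤(k−1) tuples, so N_k = 4 + N_{k-1} + N_{k-1}.
N_0 = 4
N_1 = 4 + 4 + 4 = 12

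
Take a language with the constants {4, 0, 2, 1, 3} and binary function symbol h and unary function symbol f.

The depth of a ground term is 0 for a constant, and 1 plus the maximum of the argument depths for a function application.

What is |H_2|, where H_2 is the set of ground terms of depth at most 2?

Count level by level. With function symbols h/2, f/1, the terms of depth ≤ k are the 5 constants together with each function applied to depth-≤(k−1) tuples, so N_k = 5 + N_{k-1}^2 + N_{k-1}.
N_0 = 5
N_1 = 5 + 5^2 + 5 = 35
N_2 = 5 + 35^2 + 35 = 1265

1265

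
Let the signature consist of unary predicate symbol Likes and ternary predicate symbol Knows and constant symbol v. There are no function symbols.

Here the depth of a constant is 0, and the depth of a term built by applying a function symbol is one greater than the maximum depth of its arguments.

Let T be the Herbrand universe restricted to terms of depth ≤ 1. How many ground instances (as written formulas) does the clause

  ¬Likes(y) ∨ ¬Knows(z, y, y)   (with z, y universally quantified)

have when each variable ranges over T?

Ground terms of depth ≤ 1:
  With no function symbols every ground term is a constant, so there is exactly 1 ground term at every depth bound.
  N_0 = 1
  N_1 = 1
  Explicitly: v.
So there is exactly 1 ground term available for substitution.
Each of z, y ranges independently over the available ground terms, and distinct assignments produce distinct instances.
Number of ground instances = 1^2 = 1.

1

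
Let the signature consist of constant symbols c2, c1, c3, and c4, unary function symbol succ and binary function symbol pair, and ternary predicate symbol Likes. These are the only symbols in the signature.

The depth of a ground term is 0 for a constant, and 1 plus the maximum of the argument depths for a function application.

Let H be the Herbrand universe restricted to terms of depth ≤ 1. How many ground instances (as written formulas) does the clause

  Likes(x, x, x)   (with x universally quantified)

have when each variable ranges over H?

Ground terms of depth ≤ 1:
  If N_k denotes the number of depth-≤k ground terms, the 4 constants give N_0 = 4, and each function symbol of arity r contributes N_{k-1}^r new terms at level k: N_k = 4 + N_{k-1} + N_{k-1}^2.
  N_0 = 4
  N_1 = 4 + 4 + 4^2 = 24
So there are 24 ground terms available for substitution.
There is 1 variable to instantiate (x),  occurring in at least one literal, so different choices give different ground instances.
Number of ground instances = 24.

24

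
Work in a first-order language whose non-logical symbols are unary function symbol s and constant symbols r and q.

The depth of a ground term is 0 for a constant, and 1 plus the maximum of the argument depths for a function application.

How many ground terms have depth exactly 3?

Write N_k for the number of ground terms of depth ≤ k. A term of depth ≤ k is either a constant or a function symbol applied to arguments of depth ≤ k−1, so N_k = 2 + N_{k-1}.
N_0 = 2
N_1 = 2 + 2 = 4
N_2 = 2 + 4 = 6
N_3 = 2 + 6 = 8
Terms of depth exactly 3: N_3 − N_2 = 8 − 6 = 2.

2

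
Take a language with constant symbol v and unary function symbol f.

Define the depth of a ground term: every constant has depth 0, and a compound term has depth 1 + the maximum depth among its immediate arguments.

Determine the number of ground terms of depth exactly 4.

Count level by level. With function symbols f/1, the terms of depth ≤ k are the 1 constant together with each function applied to depth-≤(k−1) tuples, so N_k = 1 + N_{k-1}.
N_0 = 1
N_1 = 1 + 1 = 2
N_2 = 1 + 2 = 3
N_3 = 1 + 3 = 4
N_4 = 1 + 4 = 5
Terms of depth exactly 4: N_4 − N_3 = 5 − 4 = 1.

1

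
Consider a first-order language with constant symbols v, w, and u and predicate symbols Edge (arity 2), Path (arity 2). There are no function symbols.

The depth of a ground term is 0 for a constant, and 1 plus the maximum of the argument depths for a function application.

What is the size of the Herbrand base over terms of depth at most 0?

18

First count ground terms of depth ≤ 0.
With no function symbols every ground term is a constant, so there are exactly 3 ground terms at every depth bound.
N_0 = 3
Explicitly: v, w, u.
So |H| = 3.
For each predicate symbol, the number of ground atoms is |H| raised to its arity; summing:
  Edge: 3^2 = 9;  Path: 3^2 = 9
Total ground atoms: 9 + 9 = 18.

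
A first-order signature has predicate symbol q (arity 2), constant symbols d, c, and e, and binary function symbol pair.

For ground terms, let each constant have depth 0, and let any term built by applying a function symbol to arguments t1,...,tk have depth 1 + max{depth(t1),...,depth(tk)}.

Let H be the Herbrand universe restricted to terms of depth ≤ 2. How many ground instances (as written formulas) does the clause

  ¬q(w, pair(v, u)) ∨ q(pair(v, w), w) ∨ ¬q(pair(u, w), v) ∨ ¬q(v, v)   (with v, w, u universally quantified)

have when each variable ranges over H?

Ground terms of depth ≤ 2:
  Write N_k for the number of ground terms of depth ≤ k. A term of depth ≤ k is either a constant or a function symbol applied to arguments of depth ≤ k−1, so N_k = 3 + N_{k-1}^2.
  N_0 = 3
  N_1 = 3 + 3^2 = 12
  N_2 = 3 + 12^2 = 147
So there are 147 ground terms available for substitution.
There are 3 variables to instantiate (v, w, u), each occurring in at least one literal, so different choices give different ground instances.
Number of ground instances = 147^3 = 3176523.

3176523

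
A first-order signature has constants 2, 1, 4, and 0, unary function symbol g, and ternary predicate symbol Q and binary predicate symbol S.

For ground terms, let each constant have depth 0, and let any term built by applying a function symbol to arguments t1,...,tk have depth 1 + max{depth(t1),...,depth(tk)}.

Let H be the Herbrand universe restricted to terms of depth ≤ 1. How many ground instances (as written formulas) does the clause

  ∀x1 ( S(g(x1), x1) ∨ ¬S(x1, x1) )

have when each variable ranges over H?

8

Ground terms of depth ≤ 1:
  Write N_k for the number of ground terms of depth ≤ k. A term of depth ≤ k is either a constant or a function symbol applied to arguments of depth ≤ k−1, so N_k = 4 + N_{k-1}.
  N_0 = 4
  N_1 = 4 + 4 = 8
  Explicitly: 2, 1, 4, 0, g(2), g(1), g(4), g(0).
So there are 8 ground terms available for substitution.
The variable x1 ranges independently over the available ground terms, and distinct assignments produce distinct instances.
Number of ground instances = 8.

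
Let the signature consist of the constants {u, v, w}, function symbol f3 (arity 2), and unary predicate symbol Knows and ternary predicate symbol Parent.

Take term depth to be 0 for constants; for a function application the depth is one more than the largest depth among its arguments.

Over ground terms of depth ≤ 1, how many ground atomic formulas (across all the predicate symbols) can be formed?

First count ground terms of depth ≤ 1.
Let N_k = |{terms of depth ≤ k}|. Then N_0 = 3 and N_k = 3 + N_{k-1}^2 for k ≥ 1 (one summand per function symbol, arity giving the exponent).
N_0 = 3
N_1 = 3 + 3^2 = 12
So |H| = 12.
For each predicate symbol, the number of ground atoms is |H| raised to its arity; summing:
  Knows: 12;  Parent: 12^3 = 1728
Total ground atoms: 12 + 1728 = 1740.

1740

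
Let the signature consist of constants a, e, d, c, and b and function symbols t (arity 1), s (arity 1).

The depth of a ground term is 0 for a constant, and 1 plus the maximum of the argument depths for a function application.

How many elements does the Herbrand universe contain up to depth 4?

If N_k denotes the number of depth-≤k ground terms, the 5 constants give N_0 = 5, and each function symbol of arity r contributes N_{k-1}^r new terms at level k: N_k = 5 + N_{k-1} + N_{k-1}.
N_0 = 5
N_1 = 5 + 5 + 5 = 15
N_2 = 5 + 15 + 15 = 35
N_3 = 5 + 35 + 35 = 75
N_4 = 5 + 75 + 75 = 155

155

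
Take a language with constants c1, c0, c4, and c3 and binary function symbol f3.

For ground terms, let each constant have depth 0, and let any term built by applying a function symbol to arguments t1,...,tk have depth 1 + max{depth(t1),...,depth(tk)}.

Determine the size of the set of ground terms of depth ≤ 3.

Let N_k = |{terms of depth ≤ k}|. Then N_0 = 4 and N_k = 4 + N_{k-1}^2 for k ≥ 1 (one summand per function symbol, arity giving the exponent).
N_0 = 4
N_1 = 4 + 4^2 = 20
N_2 = 4 + 20^2 = 404
N_3 = 4 + 404^2 = 163220

163220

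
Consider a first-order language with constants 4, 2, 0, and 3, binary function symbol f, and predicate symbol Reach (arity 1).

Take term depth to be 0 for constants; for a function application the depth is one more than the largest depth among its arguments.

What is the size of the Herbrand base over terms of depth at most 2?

404

First count ground terms of depth ≤ 2.
Count level by level. With function symbols f/2, the terms of depth ≤ k are the 4 constants together with each function applied to depth-≤(k−1) tuples, so N_k = 4 + N_{k-1}^2.
N_0 = 4
N_1 = 4 + 4^2 = 20
N_2 = 4 + 20^2 = 404
So |H| = 404.
Ground atoms are formed by filling each argument slot of a predicate with a term from H, so an r-ary predicate gives |H|^r atoms:
  Reach: 404
Total ground atoms: 404.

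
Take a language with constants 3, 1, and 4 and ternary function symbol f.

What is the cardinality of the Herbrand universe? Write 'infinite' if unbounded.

infinite

The signature has at least one function symbol (f, arity 3) and at least one constant (3).
Iterating f gives infinitely many distinct ground terms: 3, f(3, 3, 3), f(f(3, 3, 3), f(3, 3, 3), f(3, 3, 3)), ...
So the Herbrand universe is infinite.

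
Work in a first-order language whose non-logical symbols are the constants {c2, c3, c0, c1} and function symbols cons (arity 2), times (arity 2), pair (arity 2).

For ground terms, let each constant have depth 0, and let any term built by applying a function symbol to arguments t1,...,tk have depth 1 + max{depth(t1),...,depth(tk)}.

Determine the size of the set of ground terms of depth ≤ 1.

52

Count level by level. With function symbols cons/2, times/2, pair/2, the terms of depth ≤ k are the 4 constants together with each function applied to depth-≤(k−1) tuples, so N_k = 4 + N_{k-1}^2 + N_{k-1}^2 + N_{k-1}^2.
N_0 = 4
N_1 = 4 + 4^2 + 4^2 + 4^2 = 52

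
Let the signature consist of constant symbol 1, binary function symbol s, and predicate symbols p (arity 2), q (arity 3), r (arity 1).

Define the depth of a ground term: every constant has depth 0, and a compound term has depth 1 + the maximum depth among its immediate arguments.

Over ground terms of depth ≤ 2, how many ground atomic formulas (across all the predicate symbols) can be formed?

First count ground terms of depth ≤ 2.
Count level by level. With function symbols s/2, the terms of depth ≤ k are the 1 constant together with each function applied to depth-≤(k−1) tuples, so N_k = 1 + N_{k-1}^2.
N_0 = 1
N_1 = 1 + 1^2 = 2
N_2 = 1 + 2^2 = 5
So |H| = 5.
Each predicate of arity r yields |H|^r ground atoms (one per choice of an r-tuple from H):
  p: 5^2 = 25;  q: 5^3 = 125;  r: 5
Total ground atoms: 25 + 125 + 5 = 155.

155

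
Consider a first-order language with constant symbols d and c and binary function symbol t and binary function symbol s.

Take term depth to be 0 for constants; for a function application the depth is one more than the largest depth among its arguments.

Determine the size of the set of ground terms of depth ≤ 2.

Write N_k for the number of ground terms of depth ≤ k. A term of depth ≤ k is either a constant or a function symbol applied to arguments of depth ≤ k−1, so N_k = 2 + N_{k-1}^2 + N_{k-1}^2.
N_0 = 2
N_1 = 2 + 2^2 + 2^2 = 10
N_2 = 2 + 10^2 + 10^2 = 202

202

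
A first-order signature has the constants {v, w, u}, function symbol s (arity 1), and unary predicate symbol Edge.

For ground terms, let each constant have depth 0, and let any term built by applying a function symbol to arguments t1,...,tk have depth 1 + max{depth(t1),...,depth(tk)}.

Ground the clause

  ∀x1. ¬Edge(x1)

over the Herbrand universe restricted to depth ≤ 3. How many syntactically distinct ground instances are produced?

Ground terms of depth ≤ 3:
  Count level by level. With function symbols s/1, the terms of depth ≤ k are the 3 constants together with each function applied to depth-≤(k−1) tuples, so N_k = 3 + N_{k-1}.
  N_0 = 3
  N_1 = 3 + 3 = 6
  N_2 = 3 + 6 = 9
  N_3 = 3 + 9 = 12
  Explicitly: v, w, u, s(v), s(w), s(u), s(s(v)), s(s(w)), s(s(u)), s(s(s(v))), s(s(s(w))), s(s(s(u))).
So there are 12 ground terms available for substitution.
The body mentions the single quantified variable x1; since ground terms form a free algebra, no two substitutions collapse to the same formula.
Number of ground instances = 12.

12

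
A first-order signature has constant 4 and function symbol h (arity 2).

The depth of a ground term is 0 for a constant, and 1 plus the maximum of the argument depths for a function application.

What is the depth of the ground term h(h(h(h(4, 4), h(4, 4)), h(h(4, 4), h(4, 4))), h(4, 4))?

depth(h(4, 4)) = 1 + max(0, 0) = 1
depth(h(h(4, 4), h(4, 4))) = 1 + max(1, 1) = 2
depth(h(h(h(4, 4), h(4, 4)), h(h(4, 4), h(4, 4)))) = 1 + max(2, 2) = 3
depth(h(h(h(h(4, 4), h(4, 4)), h(h(4, 4), h(4, 4))), h(4, 4))) = 1 + max(3, 1) = 4

4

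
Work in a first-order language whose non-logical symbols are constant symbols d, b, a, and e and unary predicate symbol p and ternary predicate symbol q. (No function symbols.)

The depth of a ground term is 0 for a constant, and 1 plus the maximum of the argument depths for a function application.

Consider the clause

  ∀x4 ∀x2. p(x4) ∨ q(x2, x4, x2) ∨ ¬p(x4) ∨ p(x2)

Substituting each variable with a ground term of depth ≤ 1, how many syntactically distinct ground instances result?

Ground terms of depth ≤ 1:
  With no function symbols every ground term is a constant, so there are exactly 4 ground terms at every depth bound.
  N_0 = 4
  N_1 = 4
  Explicitly: d, b, a, e.
So there are 4 ground terms available for substitution.
There are 2 variables to instantiate (x4, x2), each occurring in at least one literal, so different choices give different ground instances.
Number of ground instances = 4^2 = 16.

16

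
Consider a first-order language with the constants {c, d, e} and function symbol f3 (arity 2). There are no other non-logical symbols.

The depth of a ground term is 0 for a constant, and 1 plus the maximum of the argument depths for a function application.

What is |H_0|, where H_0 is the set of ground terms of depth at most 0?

3

If N_k denotes the number of depth-≤k ground terms, the 3 constants give N_0 = 3, and each function symbol of arity r contributes N_{k-1}^r new terms at level k: N_k = 3 + N_{k-1}^2.
N_0 = 3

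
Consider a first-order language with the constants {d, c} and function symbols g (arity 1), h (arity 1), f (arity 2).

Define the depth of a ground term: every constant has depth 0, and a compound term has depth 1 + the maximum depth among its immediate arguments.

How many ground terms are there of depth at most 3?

Count level by level. With function symbols g/1, h/1, f/2, the terms of depth ≤ k are the 2 constants together with each function applied to depth-≤(k−1) tuples, so N_k = 2 + N_{k-1} + N_{k-1} + N_{k-1}^2.
N_0 = 2
N_1 = 2 + 2 + 2 + 2^2 = 10
N_2 = 2 + 10 + 10 + 10^2 = 122
N_3 = 2 + 122 + 122 + 122^2 = 15130

15130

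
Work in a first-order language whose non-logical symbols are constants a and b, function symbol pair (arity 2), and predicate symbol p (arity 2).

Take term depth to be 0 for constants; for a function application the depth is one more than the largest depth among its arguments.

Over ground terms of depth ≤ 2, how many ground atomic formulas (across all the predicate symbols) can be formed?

First count ground terms of depth ≤ 2.
If N_k denotes the number of depth-≤k ground terms, the 2 constants give N_0 = 2, and each function symbol of arity r contributes N_{k-1}^r new terms at level k: N_k = 2 + N_{k-1}^2.
N_0 = 2
N_1 = 2 + 2^2 = 6
N_2 = 2 + 6^2 = 38
So |H| = 38.
Ground atoms are formed by filling each argument slot of a predicate with a term from H, so an r-ary predicate gives |H|^r atoms:
  p: 38^2 = 1444
Total ground atoms: 1444.

1444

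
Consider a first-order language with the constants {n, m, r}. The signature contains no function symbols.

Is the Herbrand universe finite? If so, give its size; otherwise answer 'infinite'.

There are no function symbols, so every ground term is one of the 3 constants.
The Herbrand universe is {n, m, r}, which is finite with 3 elements.

3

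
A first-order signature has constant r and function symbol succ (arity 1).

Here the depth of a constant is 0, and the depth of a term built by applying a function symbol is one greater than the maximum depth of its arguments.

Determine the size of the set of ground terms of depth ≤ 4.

If N_k denotes the number of depth-≤k ground terms, the 1 constant gives N_0 = 1, and each function symbol of arity r contributes N_{k-1}^r new terms at level k: N_k = 1 + N_{k-1}.
N_0 = 1
N_1 = 1 + 1 = 2
N_2 = 1 + 2 = 3
N_3 = 1 + 3 = 4
N_4 = 1 + 4 = 5

5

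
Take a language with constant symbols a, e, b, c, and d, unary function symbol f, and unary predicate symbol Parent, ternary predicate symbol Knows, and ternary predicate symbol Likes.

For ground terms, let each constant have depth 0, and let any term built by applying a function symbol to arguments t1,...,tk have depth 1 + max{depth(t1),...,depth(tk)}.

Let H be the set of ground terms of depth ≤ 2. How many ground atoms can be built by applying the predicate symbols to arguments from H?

First count ground terms of depth ≤ 2.
Write N_k for the number of ground terms of depth ≤ k. A term of depth ≤ k is either a constant or a function symbol applied to arguments of depth ≤ k−1, so N_k = 5 + N_{k-1}.
N_0 = 5
N_1 = 5 + 5 = 10
N_2 = 5 + 10 = 15
So |H| = 15.
Each predicate of arity r yields |H|^r ground atoms (one per choice of an r-tuple from H):
  Parent: 15;  Knows: 15^3 = 3375;  Likes: 15^3 = 3375
Total ground atoms: 15 + 3375 + 3375 = 6765.

6765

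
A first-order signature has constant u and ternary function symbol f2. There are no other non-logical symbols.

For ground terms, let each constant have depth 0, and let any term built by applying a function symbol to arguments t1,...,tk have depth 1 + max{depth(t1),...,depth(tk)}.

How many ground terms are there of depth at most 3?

730

Write N_k for the number of ground terms of depth ≤ k. A term of depth ≤ k is either a constant or a function symbol applied to arguments of depth ≤ k−1, so N_k = 1 + N_{k-1}^3.
N_0 = 1
N_1 = 1 + 1^3 = 2
N_2 = 1 + 2^3 = 9
N_3 = 1 + 9^3 = 730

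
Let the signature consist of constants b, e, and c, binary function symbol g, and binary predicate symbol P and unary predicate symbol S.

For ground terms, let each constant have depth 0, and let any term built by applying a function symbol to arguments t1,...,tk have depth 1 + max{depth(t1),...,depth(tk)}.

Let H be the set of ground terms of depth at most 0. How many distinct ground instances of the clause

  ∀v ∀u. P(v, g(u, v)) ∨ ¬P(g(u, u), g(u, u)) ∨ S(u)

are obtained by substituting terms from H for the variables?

Ground terms of depth ≤ 0:
  Let N_k count ground terms of depth at most k. Each non-constant term of depth ≤ k is some function symbol applied to depth-≤(k−1) arguments, giving N_k = 3 + N_{k-1}^2.
  N_0 = 3
  Explicitly: b, e, c.
So there are 3 ground terms available for substitution.
The clause has 2 distinct variables (v, u), each appearing in the body. In the free term algebra distinct substitutions yield syntactically distinct ground instances.
Number of ground instances = 3^2 = 9.

9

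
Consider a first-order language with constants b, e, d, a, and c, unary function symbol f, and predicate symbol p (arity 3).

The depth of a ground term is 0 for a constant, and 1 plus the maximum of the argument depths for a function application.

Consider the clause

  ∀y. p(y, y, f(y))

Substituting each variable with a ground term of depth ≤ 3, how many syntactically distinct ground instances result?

Ground terms of depth ≤ 3:
  Count level by level. With function symbols f/1, the terms of depth ≤ k are the 5 constants together with each function applied to depth-≤(k−1) tuples, so N_k = 5 + N_{k-1}.
  N_0 = 5
  N_1 = 5 + 5 = 10
  N_2 = 5 + 10 = 15
  N_3 = 5 + 15 = 20
So there are 20 ground terms available for substitution.
There is 1 variable to instantiate (y),  occurring in at least one literal, so different choices give different ground instances.
Number of ground instances = 20.

20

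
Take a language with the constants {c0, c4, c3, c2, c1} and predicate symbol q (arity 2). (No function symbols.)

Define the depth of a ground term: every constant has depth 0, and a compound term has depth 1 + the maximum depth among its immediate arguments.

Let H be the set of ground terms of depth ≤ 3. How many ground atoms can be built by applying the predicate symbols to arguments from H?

25

First count ground terms of depth ≤ 3.
With no function symbols every ground term is a constant, so there are exactly 5 ground terms at every depth bound.
N_0 = 5
N_1 = 5
N_2 = 5
N_3 = 5
So |H| = 5.
Each predicate of arity r yields |H|^r ground atoms (one per choice of an r-tuple from H):
  q: 5^2 = 25
Total ground atoms: 25.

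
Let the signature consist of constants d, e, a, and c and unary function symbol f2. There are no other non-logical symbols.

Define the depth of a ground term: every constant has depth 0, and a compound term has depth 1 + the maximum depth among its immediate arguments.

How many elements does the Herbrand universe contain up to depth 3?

16

Write N_k for the number of ground terms of depth ≤ k. A term of depth ≤ k is either a constant or a function symbol applied to arguments of depth ≤ k−1, so N_k = 4 + N_{k-1}.
N_0 = 4
N_1 = 4 + 4 = 8
N_2 = 4 + 8 = 12
N_3 = 4 + 12 = 16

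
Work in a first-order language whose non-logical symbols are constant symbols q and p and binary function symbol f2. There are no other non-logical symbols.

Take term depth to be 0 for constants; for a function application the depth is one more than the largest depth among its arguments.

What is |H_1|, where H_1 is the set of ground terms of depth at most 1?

Count level by level. With function symbols f2/2, the terms of depth ≤ k are the 2 constants together with each function applied to depth-≤(k−1) tuples, so N_k = 2 + N_{k-1}^2.
N_0 = 2
N_1 = 2 + 2^2 = 6
Explicitly: q, p, f2(q, q), f2(q, p), f2(p, q), f2(p, p).

6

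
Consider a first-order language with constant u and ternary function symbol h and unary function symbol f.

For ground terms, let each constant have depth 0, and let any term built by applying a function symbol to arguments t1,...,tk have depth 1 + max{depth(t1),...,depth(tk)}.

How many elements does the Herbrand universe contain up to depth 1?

Write N_k for the number of ground terms of depth ≤ k. A term of depth ≤ k is either a constant or a function symbol applied to arguments of depth ≤ k−1, so N_k = 1 + N_{k-1}^3 + N_{k-1}.
N_0 = 1
N_1 = 1 + 1^3 + 1 = 3

3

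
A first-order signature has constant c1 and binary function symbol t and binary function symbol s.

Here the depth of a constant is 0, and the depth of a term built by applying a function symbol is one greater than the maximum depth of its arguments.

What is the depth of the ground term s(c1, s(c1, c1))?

2

depth(s(c1, c1)) = 1 + max(0, 0) = 1
depth(s(c1, s(c1, c1))) = 1 + max(0, 1) = 2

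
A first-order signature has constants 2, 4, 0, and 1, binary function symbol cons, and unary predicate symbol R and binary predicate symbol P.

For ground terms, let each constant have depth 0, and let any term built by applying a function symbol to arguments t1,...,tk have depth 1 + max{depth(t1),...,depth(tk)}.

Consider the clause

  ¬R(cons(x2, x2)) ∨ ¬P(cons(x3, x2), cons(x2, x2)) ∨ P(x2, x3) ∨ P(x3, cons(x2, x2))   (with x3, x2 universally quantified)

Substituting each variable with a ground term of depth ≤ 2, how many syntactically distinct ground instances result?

Ground terms of depth ≤ 2:
  If N_k denotes the number of depth-≤k ground terms, the 4 constants give N_0 = 4, and each function symbol of arity r contributes N_{k-1}^r new terms at level k: N_k = 4 + N_{k-1}^2.
  N_0 = 4
  N_1 = 4 + 4^2 = 20
  N_2 = 4 + 20^2 = 404
So there are 404 ground terms available for substitution.
The body mentions every one of the 2 quantified variables; since ground terms form a free algebra, no two substitutions collapse to the same formula.
Number of ground instances = 404^2 = 163216.

163216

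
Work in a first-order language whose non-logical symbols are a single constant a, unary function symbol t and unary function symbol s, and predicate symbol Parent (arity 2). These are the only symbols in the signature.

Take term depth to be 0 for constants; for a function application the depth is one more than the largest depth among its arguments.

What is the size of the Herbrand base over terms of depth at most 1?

9

First count ground terms of depth ≤ 1.
If N_k denotes the number of depth-≤k ground terms, the 1 constant gives N_0 = 1, and each function symbol of arity r contributes N_{k-1}^r new terms at level k: N_k = 1 + N_{k-1} + N_{k-1}.
N_0 = 1
N_1 = 1 + 1 + 1 = 3
Explicitly: a, t(a), s(a).
So |H| = 3.
For each predicate symbol, the number of ground atoms is |H| raised to its arity; summing:
  Parent: 3^2 = 9
Total ground atoms: 9.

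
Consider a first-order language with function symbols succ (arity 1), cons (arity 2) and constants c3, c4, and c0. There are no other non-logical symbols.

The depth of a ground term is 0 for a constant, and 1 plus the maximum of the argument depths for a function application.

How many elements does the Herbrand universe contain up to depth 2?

If N_k denotes the number of depth-≤k ground terms, the 3 constants give N_0 = 3, and each function symbol of arity r contributes N_{k-1}^r new terms at level k: N_k = 3 + N_{k-1} + N_{k-1}^2.
N_0 = 3
N_1 = 3 + 3 + 3^2 = 15
N_2 = 3 + 15 + 15^2 = 243

243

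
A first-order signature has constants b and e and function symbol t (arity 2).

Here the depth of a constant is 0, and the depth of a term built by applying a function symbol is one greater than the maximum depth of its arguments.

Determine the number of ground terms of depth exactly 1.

4

Let N_k count ground terms of depth at most k. Each non-constant term of depth ≤ k is some function symbol applied to depth-≤(k−1) arguments, giving N_k = 2 + N_{k-1}^2.
N_0 = 2
N_1 = 2 + 2^2 = 6
Terms of depth exactly 1: N_1 − N_0 = 6 − 2 = 4.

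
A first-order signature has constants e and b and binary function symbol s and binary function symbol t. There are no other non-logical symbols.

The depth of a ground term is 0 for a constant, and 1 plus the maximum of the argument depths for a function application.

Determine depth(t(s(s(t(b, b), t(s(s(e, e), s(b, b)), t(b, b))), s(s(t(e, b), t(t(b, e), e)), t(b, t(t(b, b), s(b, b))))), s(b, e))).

6

depth(t(b, b)) = 1 + max(0, 0) = 1
depth(s(e, e)) = 1 + max(0, 0) = 1
depth(s(b, b)) = 1 + max(0, 0) = 1
depth(s(s(e, e), s(b, b))) = 1 + max(1, 1) = 2
depth(t(s(s(e, e), s(b, b)), t(b, b))) = 1 + max(2, 1) = 3
depth(s(t(b, b), t(s(s(e, e), s(b, b)), t(b, b)))) = 1 + max(1, 3) = 4
depth(t(e, b)) = 1 + max(0, 0) = 1
depth(t(b, e)) = 1 + max(0, 0) = 1
depth(t(t(b, e), e)) = 1 + max(1, 0) = 2
depth(s(t(e, b), t(t(b, e), e))) = 1 + max(1, 2) = 3
depth(t(t(b, b), s(b, b))) = 1 + max(1, 1) = 2
depth(t(b, t(t(b, b), s(b, b)))) = 1 + max(0, 2) = 3
depth(s(s(t(e, b), t(t(b, e), e)), t(b, t(t(b, b), s(b, b))))) = 1 + max(3, 3) = 4
depth(s(s(t(b, b), t(s(s(e, e), s(b, b)), t(b, b))), s(s(t(e, b), t(t(b, e), e)), t(b, t(t(b, b), s(b, b)))))) = 1 + max(4, 4) = 5
depth(s(b, e)) = 1 + max(0, 0) = 1
depth(t(s(s(t(b, b), t(s(s(e, e), s(b, b)), t(b, b))), s(s(t(e, b), t(t(b, e), e)), t(b, t(t(b, b), s(b, b))))), s(b, e))) = 1 + max(5, 1) = 6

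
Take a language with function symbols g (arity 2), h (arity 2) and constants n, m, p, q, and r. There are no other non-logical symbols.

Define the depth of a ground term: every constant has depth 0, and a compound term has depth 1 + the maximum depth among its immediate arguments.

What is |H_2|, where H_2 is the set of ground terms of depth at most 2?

If N_k denotes the number of depth-≤k ground terms, the 5 constants give N_0 = 5, and each function symbol of arity r contributes N_{k-1}^r new terms at level k: N_k = 5 + N_{k-1}^2 + N_{k-1}^2.
N_0 = 5
N_1 = 5 + 5^2 + 5^2 = 55
N_2 = 5 + 55^2 + 55^2 = 6055

6055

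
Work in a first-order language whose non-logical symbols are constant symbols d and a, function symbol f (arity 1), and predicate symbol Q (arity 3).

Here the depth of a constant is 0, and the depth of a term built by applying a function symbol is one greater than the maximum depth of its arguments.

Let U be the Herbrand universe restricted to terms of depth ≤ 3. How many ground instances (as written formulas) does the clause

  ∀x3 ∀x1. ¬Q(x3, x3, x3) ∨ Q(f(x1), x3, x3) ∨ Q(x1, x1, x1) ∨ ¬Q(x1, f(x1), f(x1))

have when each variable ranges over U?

Ground terms of depth ≤ 3:
  Let N_k count ground terms of depth at most k. Each non-constant term of depth ≤ k is some function symbol applied to depth-≤(k−1) arguments, giving N_k = 2 + N_{k-1}.
  N_0 = 2
  N_1 = 2 + 2 = 4
  N_2 = 2 + 4 = 6
  N_3 = 2 + 6 = 8
  Explicitly: d, a, f(d), f(a), f(f(d)), f(f(a)), f(f(f(d))), f(f(f(a))).
So there are 8 ground terms available for substitution.
There are 2 variables to instantiate (x3, x1), each occurring in at least one literal, so different choices give different ground instances.
Number of ground instances = 8^2 = 64.

64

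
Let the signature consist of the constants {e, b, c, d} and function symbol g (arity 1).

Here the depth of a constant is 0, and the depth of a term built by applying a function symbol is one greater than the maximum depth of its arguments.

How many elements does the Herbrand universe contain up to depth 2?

Count level by level. With function symbols g/1, the terms of depth ≤ k are the 4 constants together with each function applied to depth-≤(k−1) tuples, so N_k = 4 + N_{k-1}.
N_0 = 4
N_1 = 4 + 4 = 8
N_2 = 4 + 8 = 12
Explicitly: e, b, c, d, g(e), g(b), g(c), g(d), g(g(e)), g(g(b)), g(g(c)), g(g(d)).

12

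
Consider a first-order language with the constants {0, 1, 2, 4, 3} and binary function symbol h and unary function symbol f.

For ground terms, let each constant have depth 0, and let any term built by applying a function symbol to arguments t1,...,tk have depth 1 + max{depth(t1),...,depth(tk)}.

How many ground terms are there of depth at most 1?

35

Let N_k count ground terms of depth at most k. Each non-constant term of depth ≤ k is some function symbol applied to depth-≤(k−1) arguments, giving N_k = 5 + N_{k-1}^2 + N_{k-1}.
N_0 = 5
N_1 = 5 + 5^2 + 5 = 35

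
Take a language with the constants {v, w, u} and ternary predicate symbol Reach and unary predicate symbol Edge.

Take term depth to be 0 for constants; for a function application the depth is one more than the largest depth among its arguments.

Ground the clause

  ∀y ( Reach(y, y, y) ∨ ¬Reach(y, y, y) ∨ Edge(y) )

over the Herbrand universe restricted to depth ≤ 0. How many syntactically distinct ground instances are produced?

Ground terms of depth ≤ 0:
  With no function symbols every ground term is a constant, so there are exactly 3 ground terms at every depth bound.
  N_0 = 3
  Explicitly: v, w, u.
So there are 3 ground terms available for substitution.
There is 1 variable to instantiate (y),  occurring in at least one literal, so different choices give different ground instances.
Number of ground instances = 3.

3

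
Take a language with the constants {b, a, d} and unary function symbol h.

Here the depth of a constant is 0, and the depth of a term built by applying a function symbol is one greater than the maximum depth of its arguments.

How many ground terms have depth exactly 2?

Count level by level. With function symbols h/1, the terms of depth ≤ k are the 3 constants together with each function applied to depth-≤(k−1) tuples, so N_k = 3 + N_{k-1}.
N_0 = 3
N_1 = 3 + 3 = 6
N_2 = 3 + 6 = 9
Terms of depth exactly 2: N_2 − N_1 = 9 − 6 = 3.

3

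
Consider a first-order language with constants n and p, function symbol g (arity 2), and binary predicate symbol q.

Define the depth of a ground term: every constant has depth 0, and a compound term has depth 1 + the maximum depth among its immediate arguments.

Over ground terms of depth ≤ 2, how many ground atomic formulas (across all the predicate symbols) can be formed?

First count ground terms of depth ≤ 2.
Write N_k for the number of ground terms of depth ≤ k. A term of depth ≤ k is either a constant or a function symbol applied to arguments of depth ≤ k−1, so N_k = 2 + N_{k-1}^2.
N_0 = 2
N_1 = 2 + 2^2 = 6
N_2 = 2 + 6^2 = 38
So |H| = 38.
Ground atoms are formed by filling each argument slot of a predicate with a term from H, so an r-ary predicate gives |H|^r atoms:
  q: 38^2 = 1444
Total ground atoms: 1444.

1444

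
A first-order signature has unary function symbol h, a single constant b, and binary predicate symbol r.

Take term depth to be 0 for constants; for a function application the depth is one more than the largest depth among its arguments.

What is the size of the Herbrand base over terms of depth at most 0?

1

First count ground terms of depth ≤ 0.
Count level by level. With function symbols h/1, the terms of depth ≤ k are the 1 constant together with each function applied to depth-≤(k−1) tuples, so N_k = 1 + N_{k-1}.
N_0 = 1
So |H| = 1.
For each predicate symbol, the number of ground atoms is |H| raised to its arity; summing:
  r: 1^2 = 1
Total ground atoms: 1.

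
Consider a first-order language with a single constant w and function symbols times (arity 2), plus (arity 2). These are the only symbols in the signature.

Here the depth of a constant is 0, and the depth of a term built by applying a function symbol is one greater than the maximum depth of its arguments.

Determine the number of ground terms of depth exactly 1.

Let N_k count ground terms of depth at most k. Each non-constant term of depth ≤ k is some function symbol applied to depth-≤(k−1) arguments, giving N_k = 1 + N_{k-1}^2 + N_{k-1}^2.
N_0 = 1
N_1 = 1 + 1^2 + 1^2 = 3
Terms of depth exactly 1: N_1 − N_0 = 3 − 1 = 2.

2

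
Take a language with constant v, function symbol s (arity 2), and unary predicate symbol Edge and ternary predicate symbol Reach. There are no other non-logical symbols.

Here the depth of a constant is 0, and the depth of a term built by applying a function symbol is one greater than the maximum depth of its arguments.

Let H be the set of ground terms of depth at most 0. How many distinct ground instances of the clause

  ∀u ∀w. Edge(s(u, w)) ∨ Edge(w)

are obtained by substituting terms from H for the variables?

1

Ground terms of depth ≤ 0:
  Let N_k count ground terms of depth at most k. Each non-constant term of depth ≤ k is some function symbol applied to depth-≤(k−1) arguments, giving N_k = 1 + N_{k-1}^2.
  N_0 = 1
  Explicitly: v.
So there is exactly 1 ground term available for substitution.
The clause has 2 distinct variables (u, w), each appearing in the body. In the free term algebra distinct substitutions yield syntactically distinct ground instances.
Number of ground instances = 1^2 = 1.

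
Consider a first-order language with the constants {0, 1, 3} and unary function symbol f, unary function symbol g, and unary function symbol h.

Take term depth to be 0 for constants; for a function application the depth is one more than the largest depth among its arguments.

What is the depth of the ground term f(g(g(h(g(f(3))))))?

depth(f(3)) = 1 + depth(3) = 1 + 0 = 1
depth(g(f(3))) = 1 + depth(f(3)) = 1 + 1 = 2
depth(h(g(f(3)))) = 1 + depth(g(f(3))) = 1 + 2 = 3
depth(g(h(g(f(3))))) = 1 + depth(h(g(f(3)))) = 1 + 3 = 4
depth(g(g(h(g(f(3)))))) = 1 + depth(g(h(g(f(3))))) = 1 + 4 = 5
depth(f(g(g(h(g(f(3))))))) = 1 + depth(g(g(h(g(f(3)))))) = 1 + 5 = 6

6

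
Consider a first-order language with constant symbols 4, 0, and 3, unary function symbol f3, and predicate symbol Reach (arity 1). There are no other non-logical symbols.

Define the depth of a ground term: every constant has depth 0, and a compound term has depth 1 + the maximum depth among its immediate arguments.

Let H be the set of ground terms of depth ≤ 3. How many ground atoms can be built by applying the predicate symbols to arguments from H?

First count ground terms of depth ≤ 3.
Count level by level. With function symbols f3/1, the terms of depth ≤ k are the 3 constants together with each function applied to depth-≤(k−1) tuples, so N_k = 3 + N_{k-1}.
N_0 = 3
N_1 = 3 + 3 = 6
N_2 = 3 + 6 = 9
N_3 = 3 + 9 = 12
So |H| = 12.
Ground atoms are formed by filling each argument slot of a predicate with a term from H, so an r-ary predicate gives |H|^r atoms:
  Reach: 12
Total ground atoms: 12.

12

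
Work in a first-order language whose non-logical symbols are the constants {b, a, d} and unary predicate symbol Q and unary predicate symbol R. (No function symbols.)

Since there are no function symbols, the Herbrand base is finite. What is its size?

With no function symbols, the Herbrand universe is just the 3 constants.
Ground atoms per predicate: Q: 3, R: 3.
Herbrand base size = 3 + 3 = 6.

6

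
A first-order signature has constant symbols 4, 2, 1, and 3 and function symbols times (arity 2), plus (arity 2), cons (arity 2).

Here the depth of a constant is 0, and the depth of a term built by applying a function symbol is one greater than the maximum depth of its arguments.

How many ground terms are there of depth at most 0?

Write N_k for the number of ground terms of depth ≤ k. A term of depth ≤ k is either a constant or a function symbol applied to arguments of depth ≤ k−1, so N_k = 4 + N_{k-1}^2 + N_{k-1}^2 + N_{k-1}^2.
N_0 = 4
Explicitly: 4, 2, 1, 3.

4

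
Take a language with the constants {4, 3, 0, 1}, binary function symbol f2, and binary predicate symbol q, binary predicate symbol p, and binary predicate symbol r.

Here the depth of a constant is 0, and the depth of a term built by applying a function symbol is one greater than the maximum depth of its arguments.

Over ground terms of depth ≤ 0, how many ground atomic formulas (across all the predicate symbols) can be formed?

First count ground terms of depth ≤ 0.
Count level by level. With function symbols f2/2, the terms of depth ≤ k are the 4 constants together with each function applied to depth-≤(k−1) tuples, so N_k = 4 + N_{k-1}^2.
N_0 = 4
So |H| = 4.
For each predicate symbol, the number of ground atoms is |H| raised to its arity; summing:
  q: 4^2 = 16;  p: 4^2 = 16;  r: 4^2 = 16
Total ground atoms: 16 + 16 + 16 = 48.

48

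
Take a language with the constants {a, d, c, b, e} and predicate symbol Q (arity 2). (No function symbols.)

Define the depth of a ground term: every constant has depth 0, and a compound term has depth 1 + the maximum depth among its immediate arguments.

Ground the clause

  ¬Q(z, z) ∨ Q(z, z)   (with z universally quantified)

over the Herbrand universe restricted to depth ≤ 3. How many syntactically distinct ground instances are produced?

5

Ground terms of depth ≤ 3:
  With no function symbols every ground term is a constant, so there are exactly 5 ground terms at every depth bound.
  N_0 = 5
  N_1 = 5
  N_2 = 5
  N_3 = 5
So there are 5 ground terms available for substitution.
The body mentions the single quantified variable z; since ground terms form a free algebra, no two substitutions collapse to the same formula.
Number of ground instances = 5.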